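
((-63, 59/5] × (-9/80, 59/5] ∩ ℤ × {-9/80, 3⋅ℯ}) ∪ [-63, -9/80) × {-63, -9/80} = ([-63, -9/80) × {-63, -9/80}) ∪ ({-62, -61, …, 11} × {3⋅ℯ})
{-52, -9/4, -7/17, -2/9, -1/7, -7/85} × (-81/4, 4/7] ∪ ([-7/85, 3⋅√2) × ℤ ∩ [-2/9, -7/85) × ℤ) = {-52, -9/4, -7/17, -2/9, -1/7, -7/85} × (-81/4, 4/7]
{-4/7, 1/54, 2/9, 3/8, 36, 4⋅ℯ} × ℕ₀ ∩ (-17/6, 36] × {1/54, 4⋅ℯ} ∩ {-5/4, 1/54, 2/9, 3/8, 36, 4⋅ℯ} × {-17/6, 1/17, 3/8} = ∅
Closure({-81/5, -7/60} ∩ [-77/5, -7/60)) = ∅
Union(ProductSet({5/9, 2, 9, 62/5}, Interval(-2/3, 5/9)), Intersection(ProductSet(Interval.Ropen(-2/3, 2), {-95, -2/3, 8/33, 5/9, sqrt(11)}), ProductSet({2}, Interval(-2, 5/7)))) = ProductSet({5/9, 2, 9, 62/5}, Interval(-2/3, 5/9))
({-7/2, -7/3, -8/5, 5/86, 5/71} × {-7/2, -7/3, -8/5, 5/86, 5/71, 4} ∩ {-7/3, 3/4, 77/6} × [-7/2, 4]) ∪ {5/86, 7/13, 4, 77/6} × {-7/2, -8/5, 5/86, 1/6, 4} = ({-7/3} × {-7/2, -7/3, -8/5, 5/86, 5/71, 4}) ∪ ({5/86, 7/13, 4, 77/6} × {-7/2, -8/5, 5/86, 1/6, 4})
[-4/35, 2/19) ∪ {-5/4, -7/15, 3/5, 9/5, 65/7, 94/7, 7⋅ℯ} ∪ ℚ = ℚ ∪ [-4/35, 2/19] ∪ {7⋅ℯ}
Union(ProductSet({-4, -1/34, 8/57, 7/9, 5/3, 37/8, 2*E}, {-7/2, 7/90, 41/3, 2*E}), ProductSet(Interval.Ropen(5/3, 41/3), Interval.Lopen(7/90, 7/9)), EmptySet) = Union(ProductSet({-4, -1/34, 8/57, 7/9, 5/3, 37/8, 2*E}, {-7/2, 7/90, 41/3, 2*E}), ProductSet(Interval.Ropen(5/3, 41/3), Interval.Lopen(7/90, 7/9)))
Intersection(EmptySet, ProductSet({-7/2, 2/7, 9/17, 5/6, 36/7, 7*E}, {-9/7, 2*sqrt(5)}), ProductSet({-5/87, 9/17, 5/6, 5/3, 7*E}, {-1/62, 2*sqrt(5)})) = EmptySet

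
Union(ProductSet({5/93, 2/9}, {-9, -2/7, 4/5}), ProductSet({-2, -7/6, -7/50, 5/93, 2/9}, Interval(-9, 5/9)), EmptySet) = Union(ProductSet({5/93, 2/9}, {-9, -2/7, 4/5}), ProductSet({-2, -7/6, -7/50, 5/93, 2/9}, Interval(-9, 5/9)))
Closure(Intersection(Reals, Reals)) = Reals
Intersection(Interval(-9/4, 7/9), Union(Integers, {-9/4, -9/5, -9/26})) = Union({-9/4, -9/5, -9/26}, Range(-2, 1, 1))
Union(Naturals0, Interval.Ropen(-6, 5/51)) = Union(Interval.Ropen(-6, 5/51), Naturals0)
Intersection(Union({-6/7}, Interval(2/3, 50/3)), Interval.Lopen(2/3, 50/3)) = Interval.Lopen(2/3, 50/3)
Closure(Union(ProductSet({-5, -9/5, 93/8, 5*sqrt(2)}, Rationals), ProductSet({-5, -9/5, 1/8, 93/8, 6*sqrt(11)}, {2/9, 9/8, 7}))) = Union(ProductSet({-5, -9/5, 93/8, 5*sqrt(2)}, Reals), ProductSet({-5, -9/5, 1/8, 93/8, 6*sqrt(11)}, {2/9, 9/8, 7}))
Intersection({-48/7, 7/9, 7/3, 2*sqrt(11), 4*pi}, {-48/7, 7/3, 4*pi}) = {-48/7, 7/3, 4*pi}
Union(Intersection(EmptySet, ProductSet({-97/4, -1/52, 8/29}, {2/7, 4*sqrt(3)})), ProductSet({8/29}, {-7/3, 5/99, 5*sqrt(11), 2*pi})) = ProductSet({8/29}, {-7/3, 5/99, 5*sqrt(11), 2*pi})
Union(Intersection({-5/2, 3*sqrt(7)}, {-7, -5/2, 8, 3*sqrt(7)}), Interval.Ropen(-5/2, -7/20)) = Union({3*sqrt(7)}, Interval.Ropen(-5/2, -7/20))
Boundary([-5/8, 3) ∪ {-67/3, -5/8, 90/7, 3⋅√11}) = {-67/3, -5/8, 3, 90/7, 3⋅√11}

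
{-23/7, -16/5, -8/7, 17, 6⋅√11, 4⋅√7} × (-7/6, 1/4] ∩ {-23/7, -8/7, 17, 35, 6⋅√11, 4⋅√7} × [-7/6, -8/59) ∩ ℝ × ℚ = {-23/7, -8/7, 17, 6⋅√11, 4⋅√7} × (ℚ ∩ (-7/6, -8/59))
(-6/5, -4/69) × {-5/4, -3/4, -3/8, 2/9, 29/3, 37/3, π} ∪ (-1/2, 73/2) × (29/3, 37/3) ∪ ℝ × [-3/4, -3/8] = (ℝ × [-3/4, -3/8]) ∪ ((-1/2, 73/2) × (29/3, 37/3)) ∪ ((-6/5, -4/69) × {-5/4, -3/4, -3/8, 2/9, 29/3, 37/3, π})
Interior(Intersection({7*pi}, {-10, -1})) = EmptySet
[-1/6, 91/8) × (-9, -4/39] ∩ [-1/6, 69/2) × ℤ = [-1/6, 91/8) × {-8, -7, …, -1}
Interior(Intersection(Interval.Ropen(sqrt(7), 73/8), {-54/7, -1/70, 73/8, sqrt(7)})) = EmptySet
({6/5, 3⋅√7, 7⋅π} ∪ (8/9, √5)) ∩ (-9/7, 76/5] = (8/9, √5) ∪ {3⋅√7}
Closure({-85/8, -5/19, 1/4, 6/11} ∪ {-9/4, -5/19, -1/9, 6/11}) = {-85/8, -9/4, -5/19, -1/9, 1/4, 6/11}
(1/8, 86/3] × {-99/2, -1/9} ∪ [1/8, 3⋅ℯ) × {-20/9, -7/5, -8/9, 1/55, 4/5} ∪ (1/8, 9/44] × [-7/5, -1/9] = ((1/8, 86/3] × {-99/2, -1/9}) ∪ ((1/8, 9/44] × [-7/5, -1/9]) ∪ ([1/8, 3⋅ℯ) × {-20/9, -7/5, -8/9, 1/55, 4/5})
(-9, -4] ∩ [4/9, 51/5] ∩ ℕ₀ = ∅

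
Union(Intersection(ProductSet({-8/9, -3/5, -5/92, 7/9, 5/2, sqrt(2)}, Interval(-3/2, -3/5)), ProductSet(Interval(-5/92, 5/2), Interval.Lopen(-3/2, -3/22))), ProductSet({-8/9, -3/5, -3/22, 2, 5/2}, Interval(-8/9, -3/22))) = Union(ProductSet({-5/92, 7/9, 5/2, sqrt(2)}, Interval.Lopen(-3/2, -3/5)), ProductSet({-8/9, -3/5, -3/22, 2, 5/2}, Interval(-8/9, -3/22)))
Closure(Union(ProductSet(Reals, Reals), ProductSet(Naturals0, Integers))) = ProductSet(Reals, Reals)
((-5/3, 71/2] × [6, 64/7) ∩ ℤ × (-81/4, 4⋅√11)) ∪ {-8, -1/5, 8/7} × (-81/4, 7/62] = ({-8, -1/5, 8/7} × (-81/4, 7/62]) ∪ ({-1, 0, …, 35} × [6, 64/7))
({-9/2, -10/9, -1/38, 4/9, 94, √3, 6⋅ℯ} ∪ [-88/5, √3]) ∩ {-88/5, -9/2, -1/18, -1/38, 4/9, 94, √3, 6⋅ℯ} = {-88/5, -9/2, -1/18, -1/38, 4/9, 94, √3, 6⋅ℯ}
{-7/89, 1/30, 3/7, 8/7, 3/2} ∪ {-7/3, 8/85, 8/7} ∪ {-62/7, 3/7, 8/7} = {-62/7, -7/3, -7/89, 1/30, 8/85, 3/7, 8/7, 3/2}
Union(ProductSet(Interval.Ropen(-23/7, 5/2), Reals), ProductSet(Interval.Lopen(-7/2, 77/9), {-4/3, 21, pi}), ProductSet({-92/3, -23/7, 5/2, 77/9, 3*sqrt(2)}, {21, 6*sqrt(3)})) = Union(ProductSet({-92/3, -23/7, 5/2, 77/9, 3*sqrt(2)}, {21, 6*sqrt(3)}), ProductSet(Interval.Lopen(-7/2, 77/9), {-4/3, 21, pi}), ProductSet(Interval.Ropen(-23/7, 5/2), Reals))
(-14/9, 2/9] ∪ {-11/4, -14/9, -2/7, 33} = {-11/4, 33} ∪ [-14/9, 2/9]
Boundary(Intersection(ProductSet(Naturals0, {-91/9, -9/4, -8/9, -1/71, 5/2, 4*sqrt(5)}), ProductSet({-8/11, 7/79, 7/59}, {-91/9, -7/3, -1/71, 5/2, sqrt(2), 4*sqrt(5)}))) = EmptySet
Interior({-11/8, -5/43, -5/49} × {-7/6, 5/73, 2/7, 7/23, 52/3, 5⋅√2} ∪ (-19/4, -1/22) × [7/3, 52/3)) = (-19/4, -1/22) × (7/3, 52/3)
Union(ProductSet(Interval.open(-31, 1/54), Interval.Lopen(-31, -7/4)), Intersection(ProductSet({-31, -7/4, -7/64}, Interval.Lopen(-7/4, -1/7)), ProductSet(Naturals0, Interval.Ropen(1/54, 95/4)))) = ProductSet(Interval.open(-31, 1/54), Interval.Lopen(-31, -7/4))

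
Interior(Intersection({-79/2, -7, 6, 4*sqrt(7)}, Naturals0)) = EmptySet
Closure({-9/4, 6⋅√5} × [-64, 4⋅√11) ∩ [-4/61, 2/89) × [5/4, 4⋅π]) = ∅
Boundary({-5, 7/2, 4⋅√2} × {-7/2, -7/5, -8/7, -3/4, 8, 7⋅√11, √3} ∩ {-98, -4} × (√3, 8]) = ∅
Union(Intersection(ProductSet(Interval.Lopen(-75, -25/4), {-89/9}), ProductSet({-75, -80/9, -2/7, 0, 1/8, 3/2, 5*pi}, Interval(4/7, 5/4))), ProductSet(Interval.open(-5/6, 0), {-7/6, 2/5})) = ProductSet(Interval.open(-5/6, 0), {-7/6, 2/5})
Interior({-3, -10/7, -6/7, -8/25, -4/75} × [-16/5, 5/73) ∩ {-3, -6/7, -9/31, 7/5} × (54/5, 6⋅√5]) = ∅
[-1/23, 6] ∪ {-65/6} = {-65/6} ∪ [-1/23, 6]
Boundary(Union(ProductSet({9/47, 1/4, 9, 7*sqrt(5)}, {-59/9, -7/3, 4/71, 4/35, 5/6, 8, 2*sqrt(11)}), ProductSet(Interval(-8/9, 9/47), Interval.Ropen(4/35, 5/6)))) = Union(ProductSet({-8/9, 9/47}, Interval(4/35, 5/6)), ProductSet({9/47, 1/4, 9, 7*sqrt(5)}, {-59/9, -7/3, 4/71, 4/35, 5/6, 8, 2*sqrt(11)}), ProductSet(Interval(-8/9, 9/47), {4/35, 5/6}))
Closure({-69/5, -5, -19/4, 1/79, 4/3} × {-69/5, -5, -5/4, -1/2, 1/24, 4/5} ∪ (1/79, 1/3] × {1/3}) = ([1/79, 1/3] × {1/3}) ∪ ({-69/5, -5, -19/4, 1/79, 4/3} × {-69/5, -5, -5/4, -1/2, 1/24, 4/5})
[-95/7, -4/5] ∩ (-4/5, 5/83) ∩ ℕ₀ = ∅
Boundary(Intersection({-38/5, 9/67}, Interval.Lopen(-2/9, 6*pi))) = {9/67}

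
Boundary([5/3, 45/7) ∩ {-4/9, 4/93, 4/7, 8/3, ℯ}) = {8/3, ℯ}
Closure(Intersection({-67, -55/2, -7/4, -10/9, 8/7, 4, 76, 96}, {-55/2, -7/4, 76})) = {-55/2, -7/4, 76}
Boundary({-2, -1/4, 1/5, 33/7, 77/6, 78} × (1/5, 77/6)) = {-2, -1/4, 1/5, 33/7, 77/6, 78} × [1/5, 77/6]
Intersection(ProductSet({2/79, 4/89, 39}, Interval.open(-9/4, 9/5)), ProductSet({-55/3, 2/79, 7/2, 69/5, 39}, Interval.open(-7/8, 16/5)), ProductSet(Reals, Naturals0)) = ProductSet({2/79, 39}, Range(0, 2, 1))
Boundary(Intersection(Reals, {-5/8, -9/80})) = {-5/8, -9/80}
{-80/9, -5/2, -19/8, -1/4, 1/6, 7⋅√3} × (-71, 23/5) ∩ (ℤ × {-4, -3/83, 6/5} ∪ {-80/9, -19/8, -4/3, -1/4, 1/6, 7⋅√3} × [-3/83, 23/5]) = {-80/9, -19/8, -1/4, 1/6, 7⋅√3} × [-3/83, 23/5)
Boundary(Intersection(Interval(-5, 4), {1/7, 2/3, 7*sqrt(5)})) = {1/7, 2/3}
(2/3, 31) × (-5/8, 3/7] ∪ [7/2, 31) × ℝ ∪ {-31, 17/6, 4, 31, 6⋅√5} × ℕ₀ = ([7/2, 31) × ℝ) ∪ ((2/3, 31) × (-5/8, 3/7]) ∪ ({-31, 17/6, 4, 31, 6⋅√5} × ℕ₀)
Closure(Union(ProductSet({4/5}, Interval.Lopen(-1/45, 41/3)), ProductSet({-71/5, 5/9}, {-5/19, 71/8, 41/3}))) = Union(ProductSet({4/5}, Interval(-1/45, 41/3)), ProductSet({-71/5, 5/9}, {-5/19, 71/8, 41/3}))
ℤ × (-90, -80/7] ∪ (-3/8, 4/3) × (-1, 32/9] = (ℤ × (-90, -80/7]) ∪ ((-3/8, 4/3) × (-1, 32/9])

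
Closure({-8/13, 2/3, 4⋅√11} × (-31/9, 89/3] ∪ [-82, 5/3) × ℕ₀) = ([-82, 5/3] × ℕ₀) ∪ ({-8/13, 2/3, 4⋅√11} × [-31/9, 89/3])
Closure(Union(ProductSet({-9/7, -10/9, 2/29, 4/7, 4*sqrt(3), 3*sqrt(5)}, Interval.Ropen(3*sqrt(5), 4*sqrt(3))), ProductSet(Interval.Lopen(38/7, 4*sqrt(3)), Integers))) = Union(ProductSet({-9/7, -10/9, 2/29, 4/7, 4*sqrt(3), 3*sqrt(5)}, Interval(3*sqrt(5), 4*sqrt(3))), ProductSet(Interval(38/7, 4*sqrt(3)), Integers))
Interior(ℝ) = ℝ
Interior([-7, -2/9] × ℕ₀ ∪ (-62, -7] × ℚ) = ∅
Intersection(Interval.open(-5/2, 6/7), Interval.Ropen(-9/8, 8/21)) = Interval.Ropen(-9/8, 8/21)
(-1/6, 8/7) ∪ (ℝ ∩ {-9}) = {-9} ∪ (-1/6, 8/7)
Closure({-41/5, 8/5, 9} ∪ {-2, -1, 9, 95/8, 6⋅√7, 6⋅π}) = {-41/5, -2, -1, 8/5, 9, 95/8, 6⋅√7, 6⋅π}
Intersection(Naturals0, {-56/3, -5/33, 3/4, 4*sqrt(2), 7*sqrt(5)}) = EmptySet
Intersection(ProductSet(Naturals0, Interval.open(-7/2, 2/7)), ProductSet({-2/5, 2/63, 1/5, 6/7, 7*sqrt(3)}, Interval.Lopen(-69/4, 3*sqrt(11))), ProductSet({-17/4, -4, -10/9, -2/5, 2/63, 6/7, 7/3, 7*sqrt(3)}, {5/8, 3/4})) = EmptySet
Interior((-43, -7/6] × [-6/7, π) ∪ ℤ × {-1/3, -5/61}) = ((-43, -7/6) \ ℤ \ (-43, -7/6) × (-6/7, π)) ∪ ((-43, -7/6) × ((-6/7, -1/3) ∪ (-1/3, -5/61) ∪ (-5/61, π))) ∪ (((ℤ \ ({-7/6} ∪ (ℤ \ (-43, -7/6)))) ∪ ({-42, -41, …, -2} \ ℤ \ (-43, -7/6))) × {-1/3, -5/61})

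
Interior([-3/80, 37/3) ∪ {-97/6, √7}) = (-3/80, 37/3)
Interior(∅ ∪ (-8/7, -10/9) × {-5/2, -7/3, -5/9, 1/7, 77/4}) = ∅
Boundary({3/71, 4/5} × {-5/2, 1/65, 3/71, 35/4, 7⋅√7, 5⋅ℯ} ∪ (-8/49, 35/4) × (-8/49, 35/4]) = ({-8/49, 35/4} × [-8/49, 35/4]) ∪ ([-8/49, 35/4] × {-8/49, 35/4}) ∪ ({3/71, 4/5} × {-5/2, 35/4, 7⋅√7, 5⋅ℯ})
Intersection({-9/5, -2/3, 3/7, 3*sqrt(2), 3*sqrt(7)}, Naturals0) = EmptySet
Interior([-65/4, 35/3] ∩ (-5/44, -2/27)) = (-5/44, -2/27)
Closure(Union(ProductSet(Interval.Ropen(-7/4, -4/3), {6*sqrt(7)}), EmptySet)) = ProductSet(Interval(-7/4, -4/3), {6*sqrt(7)})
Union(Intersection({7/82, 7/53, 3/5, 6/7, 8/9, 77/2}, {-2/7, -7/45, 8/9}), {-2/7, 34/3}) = {-2/7, 8/9, 34/3}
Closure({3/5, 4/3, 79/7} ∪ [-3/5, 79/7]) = [-3/5, 79/7]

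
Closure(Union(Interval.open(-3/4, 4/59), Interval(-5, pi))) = Interval(-5, pi)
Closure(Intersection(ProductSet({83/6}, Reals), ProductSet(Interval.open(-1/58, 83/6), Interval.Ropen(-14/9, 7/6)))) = EmptySet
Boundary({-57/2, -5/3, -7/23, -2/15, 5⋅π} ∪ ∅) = {-57/2, -5/3, -7/23, -2/15, 5⋅π}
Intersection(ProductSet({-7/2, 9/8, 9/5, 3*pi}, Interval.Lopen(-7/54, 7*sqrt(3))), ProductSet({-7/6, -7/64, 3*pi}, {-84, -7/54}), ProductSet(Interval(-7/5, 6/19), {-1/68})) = EmptySet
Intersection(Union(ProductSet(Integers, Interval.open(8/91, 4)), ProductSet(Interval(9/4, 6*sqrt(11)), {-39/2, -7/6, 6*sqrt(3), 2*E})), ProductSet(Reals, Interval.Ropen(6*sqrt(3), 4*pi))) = ProductSet(Interval(9/4, 6*sqrt(11)), {6*sqrt(3)})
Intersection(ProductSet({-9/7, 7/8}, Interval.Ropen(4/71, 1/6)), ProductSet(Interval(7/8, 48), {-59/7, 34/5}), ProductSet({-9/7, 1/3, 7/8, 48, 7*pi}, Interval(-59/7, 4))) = EmptySet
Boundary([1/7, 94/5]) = {1/7, 94/5}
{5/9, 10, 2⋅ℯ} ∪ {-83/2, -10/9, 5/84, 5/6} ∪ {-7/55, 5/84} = {-83/2, -10/9, -7/55, 5/84, 5/9, 5/6, 10, 2⋅ℯ}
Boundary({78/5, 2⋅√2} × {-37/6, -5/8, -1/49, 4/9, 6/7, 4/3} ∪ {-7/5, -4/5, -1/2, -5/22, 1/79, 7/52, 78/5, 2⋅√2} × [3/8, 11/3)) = ({78/5, 2⋅√2} × {-37/6, -5/8, -1/49, 4/9, 6/7, 4/3}) ∪ ({-7/5, -4/5, -1/2, -5/22, 1/79, 7/52, 78/5, 2⋅√2} × [3/8, 11/3])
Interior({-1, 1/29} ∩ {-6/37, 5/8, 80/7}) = ∅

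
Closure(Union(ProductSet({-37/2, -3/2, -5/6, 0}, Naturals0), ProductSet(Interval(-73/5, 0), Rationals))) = Union(ProductSet({-37/2, -3/2, -5/6, 0}, Naturals0), ProductSet(Interval(-73/5, 0), Reals))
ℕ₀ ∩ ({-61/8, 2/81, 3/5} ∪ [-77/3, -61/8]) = ∅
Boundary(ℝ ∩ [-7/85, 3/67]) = {-7/85, 3/67}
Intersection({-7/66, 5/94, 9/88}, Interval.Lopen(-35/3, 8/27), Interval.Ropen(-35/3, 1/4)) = {-7/66, 5/94, 9/88}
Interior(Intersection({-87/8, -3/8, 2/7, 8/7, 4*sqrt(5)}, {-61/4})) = EmptySet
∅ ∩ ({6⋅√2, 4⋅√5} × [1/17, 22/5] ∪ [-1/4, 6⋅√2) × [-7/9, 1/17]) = ∅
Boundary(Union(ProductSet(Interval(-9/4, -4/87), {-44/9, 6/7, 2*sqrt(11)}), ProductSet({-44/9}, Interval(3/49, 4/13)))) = Union(ProductSet({-44/9}, Interval(3/49, 4/13)), ProductSet(Interval(-9/4, -4/87), {-44/9, 6/7, 2*sqrt(11)}))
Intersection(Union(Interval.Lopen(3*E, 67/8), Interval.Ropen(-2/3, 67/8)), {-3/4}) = EmptySet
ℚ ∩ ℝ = ℚ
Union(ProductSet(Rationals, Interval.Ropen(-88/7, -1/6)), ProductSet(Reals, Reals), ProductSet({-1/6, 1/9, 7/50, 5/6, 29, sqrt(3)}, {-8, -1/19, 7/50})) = ProductSet(Reals, Reals)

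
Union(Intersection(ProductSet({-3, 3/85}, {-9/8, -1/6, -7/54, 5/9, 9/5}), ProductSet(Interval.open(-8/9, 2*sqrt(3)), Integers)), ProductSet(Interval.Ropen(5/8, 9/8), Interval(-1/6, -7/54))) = ProductSet(Interval.Ropen(5/8, 9/8), Interval(-1/6, -7/54))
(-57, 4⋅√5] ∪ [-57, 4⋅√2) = [-57, 4⋅√5]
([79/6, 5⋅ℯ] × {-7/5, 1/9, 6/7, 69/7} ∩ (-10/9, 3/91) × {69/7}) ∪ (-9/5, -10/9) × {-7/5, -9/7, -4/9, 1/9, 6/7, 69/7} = (-9/5, -10/9) × {-7/5, -9/7, -4/9, 1/9, 6/7, 69/7}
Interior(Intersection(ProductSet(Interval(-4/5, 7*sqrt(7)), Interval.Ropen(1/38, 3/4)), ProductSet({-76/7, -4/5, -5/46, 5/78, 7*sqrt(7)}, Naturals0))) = EmptySet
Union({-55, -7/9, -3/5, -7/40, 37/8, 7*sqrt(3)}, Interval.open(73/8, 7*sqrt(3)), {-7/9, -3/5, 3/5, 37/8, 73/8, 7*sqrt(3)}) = Union({-55, -7/9, -3/5, -7/40, 3/5, 37/8}, Interval(73/8, 7*sqrt(3)))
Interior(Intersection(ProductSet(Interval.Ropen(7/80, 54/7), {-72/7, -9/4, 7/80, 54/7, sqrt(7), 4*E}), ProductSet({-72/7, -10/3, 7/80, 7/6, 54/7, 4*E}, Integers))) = EmptySet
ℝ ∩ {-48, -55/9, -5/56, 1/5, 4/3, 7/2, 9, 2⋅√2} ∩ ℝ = {-48, -55/9, -5/56, 1/5, 4/3, 7/2, 9, 2⋅√2}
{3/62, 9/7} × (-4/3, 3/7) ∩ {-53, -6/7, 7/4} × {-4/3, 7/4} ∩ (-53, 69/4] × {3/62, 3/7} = ∅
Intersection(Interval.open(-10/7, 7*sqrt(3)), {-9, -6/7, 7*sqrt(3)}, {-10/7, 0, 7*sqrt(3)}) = EmptySet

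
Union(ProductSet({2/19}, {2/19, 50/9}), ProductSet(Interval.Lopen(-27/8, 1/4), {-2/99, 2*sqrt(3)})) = Union(ProductSet({2/19}, {2/19, 50/9}), ProductSet(Interval.Lopen(-27/8, 1/4), {-2/99, 2*sqrt(3)}))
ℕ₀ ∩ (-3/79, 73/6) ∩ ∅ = ∅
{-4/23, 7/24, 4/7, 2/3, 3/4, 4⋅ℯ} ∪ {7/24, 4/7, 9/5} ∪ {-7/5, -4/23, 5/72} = {-7/5, -4/23, 5/72, 7/24, 4/7, 2/3, 3/4, 9/5, 4⋅ℯ}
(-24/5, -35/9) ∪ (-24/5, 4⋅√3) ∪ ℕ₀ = (-24/5, 4⋅√3) ∪ ℕ₀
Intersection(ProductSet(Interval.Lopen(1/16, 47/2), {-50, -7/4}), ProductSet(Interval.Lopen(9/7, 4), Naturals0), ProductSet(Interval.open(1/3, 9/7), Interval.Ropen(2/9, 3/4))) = EmptySet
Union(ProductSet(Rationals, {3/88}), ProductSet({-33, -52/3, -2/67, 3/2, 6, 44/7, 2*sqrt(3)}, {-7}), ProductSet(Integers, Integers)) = Union(ProductSet({-33, -52/3, -2/67, 3/2, 6, 44/7, 2*sqrt(3)}, {-7}), ProductSet(Integers, Integers), ProductSet(Rationals, {3/88}))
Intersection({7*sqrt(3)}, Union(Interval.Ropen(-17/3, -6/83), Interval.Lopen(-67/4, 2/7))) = EmptySet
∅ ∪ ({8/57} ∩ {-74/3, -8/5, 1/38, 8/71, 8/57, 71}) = {8/57}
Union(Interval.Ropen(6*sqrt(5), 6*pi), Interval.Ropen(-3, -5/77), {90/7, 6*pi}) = Union({90/7}, Interval.Ropen(-3, -5/77), Interval(6*sqrt(5), 6*pi))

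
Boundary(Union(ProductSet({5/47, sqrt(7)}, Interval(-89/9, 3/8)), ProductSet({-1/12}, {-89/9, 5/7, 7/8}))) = Union(ProductSet({-1/12}, {-89/9, 5/7, 7/8}), ProductSet({5/47, sqrt(7)}, Interval(-89/9, 3/8)))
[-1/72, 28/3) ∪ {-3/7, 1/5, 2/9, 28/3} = {-3/7} ∪ [-1/72, 28/3]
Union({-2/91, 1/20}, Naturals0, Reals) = Reals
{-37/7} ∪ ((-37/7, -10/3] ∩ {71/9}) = {-37/7}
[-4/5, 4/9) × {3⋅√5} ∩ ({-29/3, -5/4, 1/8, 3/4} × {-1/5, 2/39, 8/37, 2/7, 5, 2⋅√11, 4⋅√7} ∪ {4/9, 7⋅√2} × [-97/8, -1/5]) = ∅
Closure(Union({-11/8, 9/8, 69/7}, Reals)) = Reals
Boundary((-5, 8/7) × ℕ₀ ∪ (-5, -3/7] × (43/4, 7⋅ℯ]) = (({-5} ∪ [-3/7, 8/7]) × ℕ₀) ∪ ({-5, -3/7} × [43/4, 7⋅ℯ]) ∪ ([-5, -3/7] × {43/4, 7⋅ℯ}) ∪ ([-5, 8/7] × ℕ₀ \ (43/4, 7⋅ℯ))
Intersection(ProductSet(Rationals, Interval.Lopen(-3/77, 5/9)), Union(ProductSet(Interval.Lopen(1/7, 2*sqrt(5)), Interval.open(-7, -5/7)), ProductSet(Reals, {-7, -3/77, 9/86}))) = ProductSet(Rationals, {9/86})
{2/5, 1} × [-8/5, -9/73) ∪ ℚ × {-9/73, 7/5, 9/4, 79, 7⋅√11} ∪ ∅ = ({2/5, 1} × [-8/5, -9/73)) ∪ (ℚ × {-9/73, 7/5, 9/4, 79, 7⋅√11})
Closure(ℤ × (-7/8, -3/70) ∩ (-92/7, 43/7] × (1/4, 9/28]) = ∅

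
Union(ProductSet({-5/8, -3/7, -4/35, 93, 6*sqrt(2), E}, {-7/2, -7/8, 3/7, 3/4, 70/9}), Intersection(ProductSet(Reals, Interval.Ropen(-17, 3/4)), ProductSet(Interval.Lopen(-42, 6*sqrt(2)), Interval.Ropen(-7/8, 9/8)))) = Union(ProductSet({-5/8, -3/7, -4/35, 93, 6*sqrt(2), E}, {-7/2, -7/8, 3/7, 3/4, 70/9}), ProductSet(Interval.Lopen(-42, 6*sqrt(2)), Interval.Ropen(-7/8, 3/4)))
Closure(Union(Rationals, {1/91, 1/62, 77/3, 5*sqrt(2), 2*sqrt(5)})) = Reals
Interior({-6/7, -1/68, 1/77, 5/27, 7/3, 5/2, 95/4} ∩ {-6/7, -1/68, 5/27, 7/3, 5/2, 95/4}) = ∅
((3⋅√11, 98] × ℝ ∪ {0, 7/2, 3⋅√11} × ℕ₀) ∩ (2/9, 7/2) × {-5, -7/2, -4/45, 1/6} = ∅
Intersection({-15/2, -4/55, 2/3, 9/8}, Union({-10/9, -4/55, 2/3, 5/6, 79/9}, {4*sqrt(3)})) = {-4/55, 2/3}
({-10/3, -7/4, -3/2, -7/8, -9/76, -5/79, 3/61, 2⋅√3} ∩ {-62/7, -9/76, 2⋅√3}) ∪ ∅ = {-9/76, 2⋅√3}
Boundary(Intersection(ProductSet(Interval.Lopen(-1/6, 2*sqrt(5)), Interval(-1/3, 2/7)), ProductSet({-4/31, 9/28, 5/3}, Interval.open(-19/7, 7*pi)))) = ProductSet({-4/31, 9/28, 5/3}, Interval(-1/3, 2/7))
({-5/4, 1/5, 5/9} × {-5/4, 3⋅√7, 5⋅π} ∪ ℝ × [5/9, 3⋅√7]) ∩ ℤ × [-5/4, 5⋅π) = ℤ × [5/9, 3⋅√7]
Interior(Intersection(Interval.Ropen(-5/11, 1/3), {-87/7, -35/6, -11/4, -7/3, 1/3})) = EmptySet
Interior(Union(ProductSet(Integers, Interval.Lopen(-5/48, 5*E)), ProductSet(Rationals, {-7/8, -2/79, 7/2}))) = EmptySet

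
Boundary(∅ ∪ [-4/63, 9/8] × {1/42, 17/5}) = [-4/63, 9/8] × {1/42, 17/5}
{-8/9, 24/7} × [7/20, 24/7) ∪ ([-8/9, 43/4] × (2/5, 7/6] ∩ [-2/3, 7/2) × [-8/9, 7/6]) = ({-8/9, 24/7} × [7/20, 24/7)) ∪ ([-2/3, 7/2) × (2/5, 7/6])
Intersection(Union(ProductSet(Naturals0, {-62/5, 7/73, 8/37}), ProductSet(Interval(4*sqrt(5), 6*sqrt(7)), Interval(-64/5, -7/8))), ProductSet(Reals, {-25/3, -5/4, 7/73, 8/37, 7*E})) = Union(ProductSet(Interval(4*sqrt(5), 6*sqrt(7)), {-25/3, -5/4}), ProductSet(Naturals0, {7/73, 8/37}))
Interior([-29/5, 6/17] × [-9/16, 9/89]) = (-29/5, 6/17) × (-9/16, 9/89)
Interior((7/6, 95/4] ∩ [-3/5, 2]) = (7/6, 2)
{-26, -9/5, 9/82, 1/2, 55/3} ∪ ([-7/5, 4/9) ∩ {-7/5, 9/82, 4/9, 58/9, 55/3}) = {-26, -9/5, -7/5, 9/82, 1/2, 55/3}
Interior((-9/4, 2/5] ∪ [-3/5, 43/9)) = (-9/4, 43/9)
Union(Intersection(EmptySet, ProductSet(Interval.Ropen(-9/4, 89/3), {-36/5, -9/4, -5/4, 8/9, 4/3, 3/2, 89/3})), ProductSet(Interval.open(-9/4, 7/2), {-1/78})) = ProductSet(Interval.open(-9/4, 7/2), {-1/78})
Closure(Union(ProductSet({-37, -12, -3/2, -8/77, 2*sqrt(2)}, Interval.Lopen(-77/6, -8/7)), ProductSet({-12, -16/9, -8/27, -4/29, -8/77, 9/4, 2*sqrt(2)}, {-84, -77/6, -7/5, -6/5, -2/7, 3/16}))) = Union(ProductSet({-37, -12, -3/2, -8/77, 2*sqrt(2)}, Interval(-77/6, -8/7)), ProductSet({-12, -16/9, -8/27, -4/29, -8/77, 9/4, 2*sqrt(2)}, {-84, -77/6, -7/5, -6/5, -2/7, 3/16}))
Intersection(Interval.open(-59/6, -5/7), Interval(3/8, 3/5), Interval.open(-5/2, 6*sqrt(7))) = EmptySet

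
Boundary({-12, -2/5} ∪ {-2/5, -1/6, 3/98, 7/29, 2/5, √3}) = {-12, -2/5, -1/6, 3/98, 7/29, 2/5, √3}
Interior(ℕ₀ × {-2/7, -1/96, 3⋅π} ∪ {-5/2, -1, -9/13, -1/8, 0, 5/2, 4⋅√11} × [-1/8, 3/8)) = ∅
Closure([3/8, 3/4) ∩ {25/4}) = ∅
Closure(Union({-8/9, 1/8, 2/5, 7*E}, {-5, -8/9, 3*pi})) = {-5, -8/9, 1/8, 2/5, 7*E, 3*pi}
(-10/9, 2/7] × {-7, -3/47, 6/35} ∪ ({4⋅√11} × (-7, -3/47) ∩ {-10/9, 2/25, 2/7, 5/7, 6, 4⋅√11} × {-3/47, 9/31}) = (-10/9, 2/7] × {-7, -3/47, 6/35}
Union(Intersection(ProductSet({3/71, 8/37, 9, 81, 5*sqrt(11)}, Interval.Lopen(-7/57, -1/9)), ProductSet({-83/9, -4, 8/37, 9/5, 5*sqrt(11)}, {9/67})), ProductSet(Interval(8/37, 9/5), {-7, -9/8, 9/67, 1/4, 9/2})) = ProductSet(Interval(8/37, 9/5), {-7, -9/8, 9/67, 1/4, 9/2})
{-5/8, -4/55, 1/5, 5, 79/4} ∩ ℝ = {-5/8, -4/55, 1/5, 5, 79/4}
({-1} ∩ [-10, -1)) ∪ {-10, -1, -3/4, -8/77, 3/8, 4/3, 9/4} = {-10, -1, -3/4, -8/77, 3/8, 4/3, 9/4}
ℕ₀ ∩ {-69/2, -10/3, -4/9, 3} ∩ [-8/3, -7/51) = ∅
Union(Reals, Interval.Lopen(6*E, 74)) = Interval(-oo, oo)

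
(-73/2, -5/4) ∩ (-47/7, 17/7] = (-47/7, -5/4)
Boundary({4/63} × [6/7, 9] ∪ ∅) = {4/63} × [6/7, 9]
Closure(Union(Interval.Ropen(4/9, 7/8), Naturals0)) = Union(Complement(Naturals0, Interval.open(4/9, 7/8)), Interval(4/9, 7/8), Naturals0)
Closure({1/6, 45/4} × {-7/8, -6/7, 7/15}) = {1/6, 45/4} × {-7/8, -6/7, 7/15}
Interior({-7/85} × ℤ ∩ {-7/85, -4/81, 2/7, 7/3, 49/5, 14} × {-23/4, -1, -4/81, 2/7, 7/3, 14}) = ∅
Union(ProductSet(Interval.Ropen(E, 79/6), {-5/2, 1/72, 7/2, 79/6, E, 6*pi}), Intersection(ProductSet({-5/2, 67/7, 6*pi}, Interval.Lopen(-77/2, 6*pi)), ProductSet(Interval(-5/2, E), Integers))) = Union(ProductSet({-5/2}, Range(-38, 19, 1)), ProductSet(Interval.Ropen(E, 79/6), {-5/2, 1/72, 7/2, 79/6, E, 6*pi}))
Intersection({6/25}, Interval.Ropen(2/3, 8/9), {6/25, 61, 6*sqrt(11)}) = EmptySet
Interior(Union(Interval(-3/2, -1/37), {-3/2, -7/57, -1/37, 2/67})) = Interval.open(-3/2, -1/37)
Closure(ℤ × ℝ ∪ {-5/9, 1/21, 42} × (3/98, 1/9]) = (ℤ × ℝ) ∪ ({-5/9, 1/21, 42} × [3/98, 1/9])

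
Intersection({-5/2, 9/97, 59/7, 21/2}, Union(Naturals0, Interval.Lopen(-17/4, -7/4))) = {-5/2}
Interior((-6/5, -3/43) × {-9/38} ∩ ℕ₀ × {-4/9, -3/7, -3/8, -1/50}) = ∅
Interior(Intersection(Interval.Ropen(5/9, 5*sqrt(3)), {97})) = EmptySet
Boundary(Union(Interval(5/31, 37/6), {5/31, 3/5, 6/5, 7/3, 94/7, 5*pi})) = {5/31, 37/6, 94/7, 5*pi}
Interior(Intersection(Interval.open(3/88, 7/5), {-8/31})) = EmptySet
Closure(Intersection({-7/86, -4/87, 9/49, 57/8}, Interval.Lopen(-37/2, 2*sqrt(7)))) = {-7/86, -4/87, 9/49}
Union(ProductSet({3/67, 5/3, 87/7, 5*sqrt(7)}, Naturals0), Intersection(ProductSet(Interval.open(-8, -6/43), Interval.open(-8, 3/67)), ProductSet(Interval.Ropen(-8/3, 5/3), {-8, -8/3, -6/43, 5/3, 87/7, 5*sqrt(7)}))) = Union(ProductSet({3/67, 5/3, 87/7, 5*sqrt(7)}, Naturals0), ProductSet(Interval.Ropen(-8/3, -6/43), {-8/3, -6/43}))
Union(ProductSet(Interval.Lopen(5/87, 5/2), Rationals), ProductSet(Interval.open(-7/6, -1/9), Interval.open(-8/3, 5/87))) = Union(ProductSet(Interval.open(-7/6, -1/9), Interval.open(-8/3, 5/87)), ProductSet(Interval.Lopen(5/87, 5/2), Rationals))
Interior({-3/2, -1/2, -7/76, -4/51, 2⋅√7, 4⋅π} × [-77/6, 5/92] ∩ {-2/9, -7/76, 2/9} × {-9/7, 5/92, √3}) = ∅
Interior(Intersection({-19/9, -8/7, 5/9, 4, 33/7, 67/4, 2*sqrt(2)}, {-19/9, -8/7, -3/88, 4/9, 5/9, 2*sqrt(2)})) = EmptySet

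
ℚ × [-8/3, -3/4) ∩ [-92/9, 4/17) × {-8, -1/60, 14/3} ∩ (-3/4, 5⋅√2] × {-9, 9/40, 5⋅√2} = ∅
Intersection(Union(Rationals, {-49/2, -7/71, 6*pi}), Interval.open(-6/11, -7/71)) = Intersection(Interval.open(-6/11, -7/71), Rationals)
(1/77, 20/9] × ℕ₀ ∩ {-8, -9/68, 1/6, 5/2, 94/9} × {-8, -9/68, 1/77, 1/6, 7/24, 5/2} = ∅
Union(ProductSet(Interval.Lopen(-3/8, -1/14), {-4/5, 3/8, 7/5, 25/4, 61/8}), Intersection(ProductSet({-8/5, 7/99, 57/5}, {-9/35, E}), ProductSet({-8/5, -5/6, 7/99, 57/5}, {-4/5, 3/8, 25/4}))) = ProductSet(Interval.Lopen(-3/8, -1/14), {-4/5, 3/8, 7/5, 25/4, 61/8})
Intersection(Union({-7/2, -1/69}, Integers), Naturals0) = Naturals0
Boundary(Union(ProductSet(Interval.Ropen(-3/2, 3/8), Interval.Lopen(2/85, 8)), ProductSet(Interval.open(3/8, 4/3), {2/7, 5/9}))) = Union(ProductSet({-3/2, 3/8}, Interval(2/85, 8)), ProductSet(Interval(-3/2, 3/8), {2/85, 8}), ProductSet(Interval(3/8, 4/3), {2/7, 5/9}))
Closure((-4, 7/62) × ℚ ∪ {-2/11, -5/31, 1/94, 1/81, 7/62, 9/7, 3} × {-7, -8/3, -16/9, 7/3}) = ([-4, 7/62] × ℝ) ∪ ({-2/11, -5/31, 1/94, 1/81, 7/62, 9/7, 3} × {-7, -8/3, -16/9, 7/3})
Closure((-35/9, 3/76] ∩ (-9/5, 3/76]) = [-9/5, 3/76]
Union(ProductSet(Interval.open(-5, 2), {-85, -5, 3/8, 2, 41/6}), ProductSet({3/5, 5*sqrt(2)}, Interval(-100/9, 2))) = Union(ProductSet({3/5, 5*sqrt(2)}, Interval(-100/9, 2)), ProductSet(Interval.open(-5, 2), {-85, -5, 3/8, 2, 41/6}))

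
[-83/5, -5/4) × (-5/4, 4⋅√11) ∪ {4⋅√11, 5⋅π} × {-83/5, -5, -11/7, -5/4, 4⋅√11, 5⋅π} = ([-83/5, -5/4) × (-5/4, 4⋅√11)) ∪ ({4⋅√11, 5⋅π} × {-83/5, -5, -11/7, -5/4, 4⋅√11, 5⋅π})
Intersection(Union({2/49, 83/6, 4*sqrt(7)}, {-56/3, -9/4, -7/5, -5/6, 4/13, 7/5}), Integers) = EmptySet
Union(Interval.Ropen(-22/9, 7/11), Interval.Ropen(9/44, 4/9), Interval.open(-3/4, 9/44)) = Interval.Ropen(-22/9, 7/11)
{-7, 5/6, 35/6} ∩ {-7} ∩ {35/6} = ∅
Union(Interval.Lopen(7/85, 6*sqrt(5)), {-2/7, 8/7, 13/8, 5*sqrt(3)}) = Union({-2/7}, Interval.Lopen(7/85, 6*sqrt(5)))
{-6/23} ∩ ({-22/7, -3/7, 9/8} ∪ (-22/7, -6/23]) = {-6/23}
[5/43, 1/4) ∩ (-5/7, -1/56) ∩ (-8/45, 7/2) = ∅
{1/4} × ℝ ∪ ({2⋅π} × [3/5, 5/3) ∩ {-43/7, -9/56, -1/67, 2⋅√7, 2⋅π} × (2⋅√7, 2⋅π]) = {1/4} × ℝ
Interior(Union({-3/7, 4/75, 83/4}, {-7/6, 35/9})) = EmptySet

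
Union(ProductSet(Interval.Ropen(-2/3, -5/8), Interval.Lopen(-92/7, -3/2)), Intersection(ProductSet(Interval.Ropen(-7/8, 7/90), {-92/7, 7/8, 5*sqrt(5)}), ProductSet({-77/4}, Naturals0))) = ProductSet(Interval.Ropen(-2/3, -5/8), Interval.Lopen(-92/7, -3/2))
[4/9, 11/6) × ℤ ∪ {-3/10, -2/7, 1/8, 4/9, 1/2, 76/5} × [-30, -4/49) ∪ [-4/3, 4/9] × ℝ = ([-4/3, 4/9] × ℝ) ∪ ([4/9, 11/6) × ℤ) ∪ ({-3/10, -2/7, 1/8, 4/9, 1/2, 76/5} × [-30, -4/49))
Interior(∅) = ∅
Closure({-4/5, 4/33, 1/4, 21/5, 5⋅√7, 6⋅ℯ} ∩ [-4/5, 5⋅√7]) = {-4/5, 4/33, 1/4, 21/5, 5⋅√7}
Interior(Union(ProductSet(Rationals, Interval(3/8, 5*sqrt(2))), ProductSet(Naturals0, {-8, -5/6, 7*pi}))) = EmptySet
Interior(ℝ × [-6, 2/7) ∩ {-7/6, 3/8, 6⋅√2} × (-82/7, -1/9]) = ∅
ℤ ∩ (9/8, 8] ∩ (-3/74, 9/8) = ∅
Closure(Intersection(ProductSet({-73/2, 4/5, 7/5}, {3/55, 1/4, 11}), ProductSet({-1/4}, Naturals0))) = EmptySet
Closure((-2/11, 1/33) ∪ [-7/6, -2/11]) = [-7/6, 1/33]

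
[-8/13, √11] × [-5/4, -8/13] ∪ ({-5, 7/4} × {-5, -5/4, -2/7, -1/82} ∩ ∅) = [-8/13, √11] × [-5/4, -8/13]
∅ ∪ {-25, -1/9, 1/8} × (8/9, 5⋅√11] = {-25, -1/9, 1/8} × (8/9, 5⋅√11]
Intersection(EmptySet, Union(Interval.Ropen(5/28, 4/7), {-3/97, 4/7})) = EmptySet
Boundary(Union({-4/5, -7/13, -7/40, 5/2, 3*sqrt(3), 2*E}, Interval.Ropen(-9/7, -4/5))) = {-9/7, -4/5, -7/13, -7/40, 5/2, 3*sqrt(3), 2*E}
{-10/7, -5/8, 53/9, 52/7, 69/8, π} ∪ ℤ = ℤ ∪ {-10/7, -5/8, 53/9, 52/7, 69/8, π}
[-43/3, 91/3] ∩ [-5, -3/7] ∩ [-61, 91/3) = [-5, -3/7]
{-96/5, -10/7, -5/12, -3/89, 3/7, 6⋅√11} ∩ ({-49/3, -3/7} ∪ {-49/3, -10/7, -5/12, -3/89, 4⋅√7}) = {-10/7, -5/12, -3/89}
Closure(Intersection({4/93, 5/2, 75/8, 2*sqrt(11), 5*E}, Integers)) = EmptySet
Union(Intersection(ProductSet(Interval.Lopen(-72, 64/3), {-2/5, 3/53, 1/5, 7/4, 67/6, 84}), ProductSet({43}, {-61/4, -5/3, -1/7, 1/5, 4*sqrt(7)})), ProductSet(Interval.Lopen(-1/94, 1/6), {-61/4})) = ProductSet(Interval.Lopen(-1/94, 1/6), {-61/4})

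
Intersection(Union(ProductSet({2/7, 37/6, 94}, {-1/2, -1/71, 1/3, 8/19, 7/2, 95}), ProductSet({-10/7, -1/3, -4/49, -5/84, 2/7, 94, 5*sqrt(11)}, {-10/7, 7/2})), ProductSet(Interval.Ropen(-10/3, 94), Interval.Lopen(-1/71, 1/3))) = ProductSet({2/7, 37/6}, {1/3})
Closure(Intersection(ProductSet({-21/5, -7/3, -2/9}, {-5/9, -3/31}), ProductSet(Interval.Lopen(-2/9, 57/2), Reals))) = EmptySet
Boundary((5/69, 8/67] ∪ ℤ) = {5/69, 8/67} ∪ (ℤ \ (5/69, 8/67))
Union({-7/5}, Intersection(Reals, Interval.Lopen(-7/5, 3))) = Interval(-7/5, 3)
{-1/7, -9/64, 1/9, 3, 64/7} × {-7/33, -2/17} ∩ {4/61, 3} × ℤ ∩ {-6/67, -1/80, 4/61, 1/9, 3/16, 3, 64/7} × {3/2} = ∅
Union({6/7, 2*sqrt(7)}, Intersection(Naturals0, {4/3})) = {6/7, 2*sqrt(7)}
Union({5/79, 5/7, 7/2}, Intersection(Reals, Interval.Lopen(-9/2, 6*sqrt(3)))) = Interval.Lopen(-9/2, 6*sqrt(3))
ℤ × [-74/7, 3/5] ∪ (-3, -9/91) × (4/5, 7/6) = (ℤ × [-74/7, 3/5]) ∪ ((-3, -9/91) × (4/5, 7/6))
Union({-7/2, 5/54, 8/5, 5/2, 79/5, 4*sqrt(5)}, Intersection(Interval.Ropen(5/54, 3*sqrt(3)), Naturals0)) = Union({-7/2, 5/54, 8/5, 5/2, 79/5, 4*sqrt(5)}, Range(1, 6, 1))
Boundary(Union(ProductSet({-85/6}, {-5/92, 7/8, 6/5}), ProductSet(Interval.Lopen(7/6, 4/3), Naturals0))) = Union(ProductSet({-85/6}, {-5/92, 7/8, 6/5}), ProductSet(Interval(7/6, 4/3), Naturals0))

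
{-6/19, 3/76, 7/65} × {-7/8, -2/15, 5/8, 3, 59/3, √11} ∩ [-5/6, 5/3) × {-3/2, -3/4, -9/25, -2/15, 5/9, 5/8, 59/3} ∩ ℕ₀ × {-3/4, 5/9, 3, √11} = ∅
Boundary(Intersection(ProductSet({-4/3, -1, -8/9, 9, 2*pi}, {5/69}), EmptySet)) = EmptySet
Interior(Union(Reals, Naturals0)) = Reals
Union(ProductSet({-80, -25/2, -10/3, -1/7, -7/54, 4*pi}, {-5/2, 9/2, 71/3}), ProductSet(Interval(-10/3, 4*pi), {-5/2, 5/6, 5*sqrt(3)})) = Union(ProductSet({-80, -25/2, -10/3, -1/7, -7/54, 4*pi}, {-5/2, 9/2, 71/3}), ProductSet(Interval(-10/3, 4*pi), {-5/2, 5/6, 5*sqrt(3)}))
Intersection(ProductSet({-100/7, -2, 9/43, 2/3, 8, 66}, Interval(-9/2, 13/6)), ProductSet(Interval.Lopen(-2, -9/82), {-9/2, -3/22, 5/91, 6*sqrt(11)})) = EmptySet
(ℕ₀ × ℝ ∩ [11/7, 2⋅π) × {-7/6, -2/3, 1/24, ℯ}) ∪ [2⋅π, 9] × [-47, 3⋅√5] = ({2, 3, …, 6} × {-7/6, -2/3, 1/24, ℯ}) ∪ ([2⋅π, 9] × [-47, 3⋅√5])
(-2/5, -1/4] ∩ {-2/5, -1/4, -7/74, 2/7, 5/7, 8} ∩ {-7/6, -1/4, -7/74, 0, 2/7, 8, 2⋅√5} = {-1/4}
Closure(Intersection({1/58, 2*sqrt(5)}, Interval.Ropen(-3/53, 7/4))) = {1/58}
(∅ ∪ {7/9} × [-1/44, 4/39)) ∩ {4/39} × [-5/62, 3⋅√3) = ∅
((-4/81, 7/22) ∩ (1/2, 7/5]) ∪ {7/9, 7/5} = {7/9, 7/5}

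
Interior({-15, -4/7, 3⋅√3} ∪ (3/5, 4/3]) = (3/5, 4/3)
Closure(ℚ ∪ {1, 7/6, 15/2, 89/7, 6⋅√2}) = ℝ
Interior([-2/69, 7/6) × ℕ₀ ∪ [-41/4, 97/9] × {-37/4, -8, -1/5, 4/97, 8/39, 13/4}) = ∅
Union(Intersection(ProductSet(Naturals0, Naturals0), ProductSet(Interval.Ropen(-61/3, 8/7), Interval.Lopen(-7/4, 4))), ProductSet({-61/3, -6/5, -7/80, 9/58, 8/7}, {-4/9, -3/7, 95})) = Union(ProductSet({-61/3, -6/5, -7/80, 9/58, 8/7}, {-4/9, -3/7, 95}), ProductSet(Range(0, 2, 1), Range(0, 5, 1)))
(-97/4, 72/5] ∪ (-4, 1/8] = (-97/4, 72/5]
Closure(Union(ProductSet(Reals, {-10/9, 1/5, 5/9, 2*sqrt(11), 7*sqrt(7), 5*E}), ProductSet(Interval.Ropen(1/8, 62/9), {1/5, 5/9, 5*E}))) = ProductSet(Reals, {-10/9, 1/5, 5/9, 2*sqrt(11), 7*sqrt(7), 5*E})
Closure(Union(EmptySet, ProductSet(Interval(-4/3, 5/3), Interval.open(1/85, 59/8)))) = ProductSet(Interval(-4/3, 5/3), Interval(1/85, 59/8))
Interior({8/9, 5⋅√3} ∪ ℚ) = ∅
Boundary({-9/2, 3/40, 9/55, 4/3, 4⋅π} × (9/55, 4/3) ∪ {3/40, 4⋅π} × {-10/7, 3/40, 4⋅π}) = ({3/40, 4⋅π} × {-10/7, 3/40, 4⋅π}) ∪ ({-9/2, 3/40, 9/55, 4/3, 4⋅π} × [9/55, 4/3])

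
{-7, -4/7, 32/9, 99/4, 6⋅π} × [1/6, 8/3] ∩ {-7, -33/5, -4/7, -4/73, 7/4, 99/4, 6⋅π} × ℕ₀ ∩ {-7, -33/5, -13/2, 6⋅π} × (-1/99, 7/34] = ∅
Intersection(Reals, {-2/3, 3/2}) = {-2/3, 3/2}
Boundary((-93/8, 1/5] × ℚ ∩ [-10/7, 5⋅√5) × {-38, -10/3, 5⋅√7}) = [-10/7, 1/5] × {-38, -10/3}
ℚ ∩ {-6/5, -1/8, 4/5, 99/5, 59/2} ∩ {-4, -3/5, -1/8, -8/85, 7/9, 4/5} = {-1/8, 4/5}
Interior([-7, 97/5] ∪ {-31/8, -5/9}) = (-7, 97/5)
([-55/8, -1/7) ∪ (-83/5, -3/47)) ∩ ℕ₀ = ∅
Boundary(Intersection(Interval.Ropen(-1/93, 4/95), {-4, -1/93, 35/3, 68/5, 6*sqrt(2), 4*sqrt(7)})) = {-1/93}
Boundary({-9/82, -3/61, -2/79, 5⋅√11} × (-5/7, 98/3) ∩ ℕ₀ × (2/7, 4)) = ∅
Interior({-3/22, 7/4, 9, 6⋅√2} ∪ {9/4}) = ∅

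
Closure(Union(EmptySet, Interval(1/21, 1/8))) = Interval(1/21, 1/8)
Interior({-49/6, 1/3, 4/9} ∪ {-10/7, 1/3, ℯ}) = ∅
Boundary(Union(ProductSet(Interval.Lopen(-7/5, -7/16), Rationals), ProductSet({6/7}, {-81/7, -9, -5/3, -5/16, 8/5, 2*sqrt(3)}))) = Union(ProductSet({6/7}, {-81/7, -9, -5/3, -5/16, 8/5, 2*sqrt(3)}), ProductSet(Interval(-7/5, -7/16), Reals))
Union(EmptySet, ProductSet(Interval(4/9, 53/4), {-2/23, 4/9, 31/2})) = ProductSet(Interval(4/9, 53/4), {-2/23, 4/9, 31/2})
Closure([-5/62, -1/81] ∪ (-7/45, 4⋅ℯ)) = [-7/45, 4⋅ℯ]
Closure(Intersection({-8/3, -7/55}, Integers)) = EmptySet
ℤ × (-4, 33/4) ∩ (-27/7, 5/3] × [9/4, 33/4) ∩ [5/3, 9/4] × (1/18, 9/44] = ∅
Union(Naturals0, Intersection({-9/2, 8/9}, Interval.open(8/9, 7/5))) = Naturals0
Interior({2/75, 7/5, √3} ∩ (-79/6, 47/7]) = ∅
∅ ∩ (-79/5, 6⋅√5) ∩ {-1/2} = ∅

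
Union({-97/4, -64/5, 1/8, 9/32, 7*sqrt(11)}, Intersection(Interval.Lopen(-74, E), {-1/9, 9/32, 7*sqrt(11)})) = {-97/4, -64/5, -1/9, 1/8, 9/32, 7*sqrt(11)}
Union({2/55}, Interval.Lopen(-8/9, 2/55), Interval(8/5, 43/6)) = Union(Interval.Lopen(-8/9, 2/55), Interval(8/5, 43/6))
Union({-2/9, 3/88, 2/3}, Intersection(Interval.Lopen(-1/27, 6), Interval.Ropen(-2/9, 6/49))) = Union({-2/9, 2/3}, Interval.open(-1/27, 6/49))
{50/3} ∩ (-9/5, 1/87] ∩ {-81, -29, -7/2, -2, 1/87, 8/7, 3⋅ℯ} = ∅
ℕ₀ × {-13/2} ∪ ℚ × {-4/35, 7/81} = (ℕ₀ × {-13/2}) ∪ (ℚ × {-4/35, 7/81})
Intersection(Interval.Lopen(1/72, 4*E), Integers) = Range(1, 11, 1)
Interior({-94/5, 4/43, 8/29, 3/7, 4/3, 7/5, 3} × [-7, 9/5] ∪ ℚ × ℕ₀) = ∅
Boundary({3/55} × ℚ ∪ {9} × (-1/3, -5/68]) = ({3/55} × ℝ) ∪ ({9} × [-1/3, -5/68])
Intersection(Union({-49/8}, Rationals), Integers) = Integers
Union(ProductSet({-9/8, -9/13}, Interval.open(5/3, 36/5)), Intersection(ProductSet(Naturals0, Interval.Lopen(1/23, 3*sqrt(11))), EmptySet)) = ProductSet({-9/8, -9/13}, Interval.open(5/3, 36/5))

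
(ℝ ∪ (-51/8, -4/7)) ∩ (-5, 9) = (-5, 9)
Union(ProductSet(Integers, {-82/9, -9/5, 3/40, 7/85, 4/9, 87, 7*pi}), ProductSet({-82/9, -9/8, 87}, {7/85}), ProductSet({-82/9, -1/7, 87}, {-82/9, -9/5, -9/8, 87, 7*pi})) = Union(ProductSet({-82/9, -9/8, 87}, {7/85}), ProductSet({-82/9, -1/7, 87}, {-82/9, -9/5, -9/8, 87, 7*pi}), ProductSet(Integers, {-82/9, -9/5, 3/40, 7/85, 4/9, 87, 7*pi}))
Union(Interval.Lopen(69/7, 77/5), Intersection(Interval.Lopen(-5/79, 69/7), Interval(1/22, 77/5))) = Interval(1/22, 77/5)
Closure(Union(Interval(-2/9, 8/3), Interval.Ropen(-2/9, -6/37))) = Interval(-2/9, 8/3)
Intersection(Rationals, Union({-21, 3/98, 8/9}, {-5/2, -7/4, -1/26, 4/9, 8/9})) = {-21, -5/2, -7/4, -1/26, 3/98, 4/9, 8/9}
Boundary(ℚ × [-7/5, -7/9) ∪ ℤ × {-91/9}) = (ℤ × {-91/9}) ∪ (ℝ × [-7/5, -7/9])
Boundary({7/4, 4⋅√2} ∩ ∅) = ∅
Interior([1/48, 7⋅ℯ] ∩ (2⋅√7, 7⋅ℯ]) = (2⋅√7, 7⋅ℯ)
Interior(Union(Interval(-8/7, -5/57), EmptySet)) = Interval.open(-8/7, -5/57)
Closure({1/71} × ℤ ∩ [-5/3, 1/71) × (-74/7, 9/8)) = ∅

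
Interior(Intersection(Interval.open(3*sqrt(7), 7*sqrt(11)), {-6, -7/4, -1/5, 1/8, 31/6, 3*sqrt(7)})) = EmptySet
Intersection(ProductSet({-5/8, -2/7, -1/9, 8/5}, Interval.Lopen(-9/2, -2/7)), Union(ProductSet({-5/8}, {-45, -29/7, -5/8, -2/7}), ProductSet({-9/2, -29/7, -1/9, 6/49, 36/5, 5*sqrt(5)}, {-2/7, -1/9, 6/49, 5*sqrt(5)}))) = Union(ProductSet({-5/8}, {-29/7, -5/8, -2/7}), ProductSet({-1/9}, {-2/7}))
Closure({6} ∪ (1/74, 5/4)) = [1/74, 5/4] ∪ {6}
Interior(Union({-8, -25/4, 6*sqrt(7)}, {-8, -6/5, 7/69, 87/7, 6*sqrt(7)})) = EmptySet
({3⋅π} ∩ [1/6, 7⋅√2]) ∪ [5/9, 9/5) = [5/9, 9/5) ∪ {3⋅π}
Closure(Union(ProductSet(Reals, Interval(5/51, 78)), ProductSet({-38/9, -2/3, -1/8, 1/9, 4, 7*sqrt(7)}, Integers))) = Union(ProductSet({-38/9, -2/3, -1/8, 1/9, 4, 7*sqrt(7)}, Integers), ProductSet(Reals, Interval(5/51, 78)))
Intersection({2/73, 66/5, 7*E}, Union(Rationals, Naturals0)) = {2/73, 66/5}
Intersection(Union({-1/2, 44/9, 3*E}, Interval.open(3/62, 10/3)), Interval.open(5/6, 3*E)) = Union({44/9}, Interval.open(5/6, 10/3))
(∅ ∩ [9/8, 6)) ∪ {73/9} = {73/9}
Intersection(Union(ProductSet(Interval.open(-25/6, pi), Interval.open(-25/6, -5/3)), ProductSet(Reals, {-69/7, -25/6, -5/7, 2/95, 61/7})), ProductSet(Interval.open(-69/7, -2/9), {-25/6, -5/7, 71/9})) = ProductSet(Interval.open(-69/7, -2/9), {-25/6, -5/7})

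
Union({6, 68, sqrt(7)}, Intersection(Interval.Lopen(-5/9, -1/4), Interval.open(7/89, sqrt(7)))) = {6, 68, sqrt(7)}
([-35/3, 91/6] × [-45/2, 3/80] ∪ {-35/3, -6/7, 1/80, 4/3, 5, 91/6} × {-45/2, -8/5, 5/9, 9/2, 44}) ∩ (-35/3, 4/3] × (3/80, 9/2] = {-6/7, 1/80, 4/3} × {5/9, 9/2}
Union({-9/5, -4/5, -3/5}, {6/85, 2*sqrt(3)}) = {-9/5, -4/5, -3/5, 6/85, 2*sqrt(3)}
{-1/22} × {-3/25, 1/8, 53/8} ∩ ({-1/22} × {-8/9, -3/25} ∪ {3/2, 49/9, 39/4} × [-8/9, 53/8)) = {-1/22} × {-3/25}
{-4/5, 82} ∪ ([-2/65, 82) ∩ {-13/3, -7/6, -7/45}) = {-4/5, 82}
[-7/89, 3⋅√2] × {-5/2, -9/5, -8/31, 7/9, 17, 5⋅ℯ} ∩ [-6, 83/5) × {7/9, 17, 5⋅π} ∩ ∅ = ∅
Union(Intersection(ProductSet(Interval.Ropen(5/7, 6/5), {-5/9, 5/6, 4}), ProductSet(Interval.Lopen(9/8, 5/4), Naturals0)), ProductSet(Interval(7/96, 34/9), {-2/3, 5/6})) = Union(ProductSet(Interval(7/96, 34/9), {-2/3, 5/6}), ProductSet(Interval.open(9/8, 6/5), {4}))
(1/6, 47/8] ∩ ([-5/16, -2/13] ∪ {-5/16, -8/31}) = ∅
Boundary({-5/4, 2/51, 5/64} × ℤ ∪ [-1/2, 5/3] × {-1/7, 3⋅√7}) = ({-5/4, 2/51, 5/64} × ℤ) ∪ ([-1/2, 5/3] × {-1/7, 3⋅√7})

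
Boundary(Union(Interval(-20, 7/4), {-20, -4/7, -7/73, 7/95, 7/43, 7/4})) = {-20, 7/4}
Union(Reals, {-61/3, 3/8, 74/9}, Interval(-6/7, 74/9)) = Interval(-oo, oo)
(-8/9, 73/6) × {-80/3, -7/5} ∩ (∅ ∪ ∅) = ∅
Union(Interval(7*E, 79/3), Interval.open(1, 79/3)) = Interval.Lopen(1, 79/3)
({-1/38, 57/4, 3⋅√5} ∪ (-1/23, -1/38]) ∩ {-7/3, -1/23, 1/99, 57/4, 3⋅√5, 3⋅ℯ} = {57/4, 3⋅√5}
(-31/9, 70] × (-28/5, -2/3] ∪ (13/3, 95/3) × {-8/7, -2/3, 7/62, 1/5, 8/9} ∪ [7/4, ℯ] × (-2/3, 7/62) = ((-31/9, 70] × (-28/5, -2/3]) ∪ ([7/4, ℯ] × (-2/3, 7/62)) ∪ ((13/3, 95/3) × {-8/7, -2/3, 7/62, 1/5, 8/9})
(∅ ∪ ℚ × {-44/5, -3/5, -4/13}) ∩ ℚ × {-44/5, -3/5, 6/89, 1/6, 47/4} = ℚ × {-44/5, -3/5}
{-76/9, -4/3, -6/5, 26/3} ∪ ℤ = ℤ ∪ {-76/9, -4/3, -6/5, 26/3}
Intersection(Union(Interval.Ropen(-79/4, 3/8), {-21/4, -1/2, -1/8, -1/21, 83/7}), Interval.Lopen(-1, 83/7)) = Union({83/7}, Interval.open(-1, 3/8))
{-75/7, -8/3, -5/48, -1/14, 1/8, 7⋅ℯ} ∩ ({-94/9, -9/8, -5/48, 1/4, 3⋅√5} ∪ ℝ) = {-75/7, -8/3, -5/48, -1/14, 1/8, 7⋅ℯ}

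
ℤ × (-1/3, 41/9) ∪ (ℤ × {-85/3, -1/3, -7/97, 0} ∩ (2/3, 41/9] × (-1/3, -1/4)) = ℤ × (-1/3, 41/9)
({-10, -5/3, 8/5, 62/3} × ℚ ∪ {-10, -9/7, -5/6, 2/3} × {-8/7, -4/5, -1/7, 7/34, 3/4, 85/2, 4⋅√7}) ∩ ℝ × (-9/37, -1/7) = {-10, -5/3, 8/5, 62/3} × (ℚ ∩ (-9/37, -1/7))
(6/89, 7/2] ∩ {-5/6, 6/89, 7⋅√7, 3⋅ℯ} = ∅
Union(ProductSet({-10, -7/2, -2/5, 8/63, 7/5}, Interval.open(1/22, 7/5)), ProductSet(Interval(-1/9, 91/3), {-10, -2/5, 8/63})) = Union(ProductSet({-10, -7/2, -2/5, 8/63, 7/5}, Interval.open(1/22, 7/5)), ProductSet(Interval(-1/9, 91/3), {-10, -2/5, 8/63}))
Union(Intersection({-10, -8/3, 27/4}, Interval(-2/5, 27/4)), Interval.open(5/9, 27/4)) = Interval.Lopen(5/9, 27/4)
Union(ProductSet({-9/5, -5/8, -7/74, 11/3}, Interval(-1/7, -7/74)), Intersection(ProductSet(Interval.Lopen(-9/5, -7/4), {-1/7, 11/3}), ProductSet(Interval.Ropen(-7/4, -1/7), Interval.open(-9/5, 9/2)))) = Union(ProductSet({-7/4}, {-1/7, 11/3}), ProductSet({-9/5, -5/8, -7/74, 11/3}, Interval(-1/7, -7/74)))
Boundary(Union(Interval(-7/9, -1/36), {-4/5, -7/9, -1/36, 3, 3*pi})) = {-4/5, -7/9, -1/36, 3, 3*pi}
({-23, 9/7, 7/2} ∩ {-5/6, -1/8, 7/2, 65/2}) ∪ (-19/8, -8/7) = (-19/8, -8/7) ∪ {7/2}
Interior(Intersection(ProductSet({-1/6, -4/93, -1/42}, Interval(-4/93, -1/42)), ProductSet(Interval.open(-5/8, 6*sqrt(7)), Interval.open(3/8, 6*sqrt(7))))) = EmptySet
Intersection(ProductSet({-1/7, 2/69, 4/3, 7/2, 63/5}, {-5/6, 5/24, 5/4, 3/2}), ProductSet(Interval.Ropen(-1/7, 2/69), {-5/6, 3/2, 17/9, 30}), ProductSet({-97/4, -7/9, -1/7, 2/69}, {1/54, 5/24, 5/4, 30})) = EmptySet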